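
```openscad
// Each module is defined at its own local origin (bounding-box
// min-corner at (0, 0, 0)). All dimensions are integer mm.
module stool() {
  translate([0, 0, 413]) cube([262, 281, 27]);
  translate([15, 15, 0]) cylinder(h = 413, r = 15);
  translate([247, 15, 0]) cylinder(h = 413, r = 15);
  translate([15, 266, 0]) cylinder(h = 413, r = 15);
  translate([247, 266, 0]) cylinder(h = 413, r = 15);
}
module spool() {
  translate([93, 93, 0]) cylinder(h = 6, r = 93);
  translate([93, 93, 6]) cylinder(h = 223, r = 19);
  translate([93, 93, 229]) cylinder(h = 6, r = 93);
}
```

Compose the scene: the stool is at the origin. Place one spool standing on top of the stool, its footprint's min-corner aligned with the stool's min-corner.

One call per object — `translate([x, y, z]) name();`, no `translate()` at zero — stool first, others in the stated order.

stool();
translate([0, 0, 440]) spool();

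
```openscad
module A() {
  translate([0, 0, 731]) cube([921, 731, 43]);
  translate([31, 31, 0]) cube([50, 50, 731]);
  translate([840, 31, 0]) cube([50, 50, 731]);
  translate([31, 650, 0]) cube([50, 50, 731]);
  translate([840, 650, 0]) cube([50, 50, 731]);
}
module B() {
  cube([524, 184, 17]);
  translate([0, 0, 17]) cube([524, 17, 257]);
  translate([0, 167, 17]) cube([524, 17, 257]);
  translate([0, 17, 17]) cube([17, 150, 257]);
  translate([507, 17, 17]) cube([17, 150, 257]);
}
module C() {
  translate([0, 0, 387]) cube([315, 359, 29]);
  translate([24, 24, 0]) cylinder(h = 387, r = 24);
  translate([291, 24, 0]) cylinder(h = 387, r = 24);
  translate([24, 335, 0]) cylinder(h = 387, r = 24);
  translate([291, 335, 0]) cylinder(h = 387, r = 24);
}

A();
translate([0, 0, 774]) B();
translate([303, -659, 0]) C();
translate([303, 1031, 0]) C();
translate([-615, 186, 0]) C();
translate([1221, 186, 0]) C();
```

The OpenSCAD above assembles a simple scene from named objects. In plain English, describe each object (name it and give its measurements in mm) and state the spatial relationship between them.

A is a rectangular dining table. The top is 921×731×43 mm with its upper surface at z = 774 mm. It stands on four 50×50 mm square legs, each inset 31 mm from the nearest pair of top edges, running from the floor to the underside of the top.

B is an open storage box with external size 524×184×274 mm and wall thickness 17 mm (the base is also 17 mm thick). The base covers the whole footprint; the four walls stand on the base, with the y-facing walls full-width and the x-facing walls fitting between their inner faces.

C is a four-legged stool. The seat is a 315×359×29 mm slab whose top surface is at z = 416 mm; four round legs, each 48 mm in diameter, run from the floor (z = 0) to the underside of the seat, each leg's axis is inset half a diameter from the nearest pair of seat edges (so the leg's bounding box is flush with the corner).

The open box is on top of the table. Four stools sit around the table at the −y, +y, −x, +x sides.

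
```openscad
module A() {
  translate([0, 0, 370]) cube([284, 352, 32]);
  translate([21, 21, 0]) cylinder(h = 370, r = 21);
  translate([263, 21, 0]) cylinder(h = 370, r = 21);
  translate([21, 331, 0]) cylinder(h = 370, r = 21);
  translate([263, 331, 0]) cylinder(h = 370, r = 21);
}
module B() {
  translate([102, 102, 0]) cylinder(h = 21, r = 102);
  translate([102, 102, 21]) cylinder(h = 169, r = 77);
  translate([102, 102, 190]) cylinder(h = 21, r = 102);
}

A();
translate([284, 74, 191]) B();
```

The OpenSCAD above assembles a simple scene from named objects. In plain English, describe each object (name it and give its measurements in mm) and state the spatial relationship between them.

A is a four-legged stool. The seat is a 284×352×32 mm slab whose top surface is at z = 402 mm; four round legs, each 42 mm in diameter, run from the floor (z = 0) to the underside of the seat, each leg's axis is inset half a diameter from the nearest pair of seat edges (so the leg's bounding box is flush with the corner).

B is a spool: two coaxial disc flanges of radius 102 mm and thickness 21 mm, joined by a core cylinder of radius 77 mm and height 169 mm. The lower flange rests on z = 0 and the three cylinders share a vertical axis.

The spool is beside the stool with their tops flush at z = 402.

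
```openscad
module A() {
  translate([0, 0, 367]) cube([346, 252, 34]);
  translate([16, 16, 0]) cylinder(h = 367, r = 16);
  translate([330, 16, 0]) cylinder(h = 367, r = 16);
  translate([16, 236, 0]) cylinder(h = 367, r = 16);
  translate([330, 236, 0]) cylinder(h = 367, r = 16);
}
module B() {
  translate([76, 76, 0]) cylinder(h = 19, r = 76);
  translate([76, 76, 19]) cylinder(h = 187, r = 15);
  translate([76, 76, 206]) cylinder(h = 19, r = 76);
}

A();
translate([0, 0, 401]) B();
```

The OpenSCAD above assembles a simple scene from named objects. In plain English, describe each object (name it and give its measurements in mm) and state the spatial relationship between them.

A is a simple wooden stool: a rectangular seat 346 mm (x) by 252 mm (y), 34 mm thick, top face at z = 401 mm, on four round legs, each 32 mm in diameter. The legs rest on z = 0, each leg's axis is inset half a diameter from the nearest pair of seat edges (so the leg's bounding box is flush with the corner).

B is a spool: two coaxial disc flanges of radius 76 mm and thickness 19 mm, joined by a core cylinder of radius 15 mm and height 187 mm. The lower flange rests on z = 0 and the three cylinders share a vertical axis.

The spool is on top of the stool.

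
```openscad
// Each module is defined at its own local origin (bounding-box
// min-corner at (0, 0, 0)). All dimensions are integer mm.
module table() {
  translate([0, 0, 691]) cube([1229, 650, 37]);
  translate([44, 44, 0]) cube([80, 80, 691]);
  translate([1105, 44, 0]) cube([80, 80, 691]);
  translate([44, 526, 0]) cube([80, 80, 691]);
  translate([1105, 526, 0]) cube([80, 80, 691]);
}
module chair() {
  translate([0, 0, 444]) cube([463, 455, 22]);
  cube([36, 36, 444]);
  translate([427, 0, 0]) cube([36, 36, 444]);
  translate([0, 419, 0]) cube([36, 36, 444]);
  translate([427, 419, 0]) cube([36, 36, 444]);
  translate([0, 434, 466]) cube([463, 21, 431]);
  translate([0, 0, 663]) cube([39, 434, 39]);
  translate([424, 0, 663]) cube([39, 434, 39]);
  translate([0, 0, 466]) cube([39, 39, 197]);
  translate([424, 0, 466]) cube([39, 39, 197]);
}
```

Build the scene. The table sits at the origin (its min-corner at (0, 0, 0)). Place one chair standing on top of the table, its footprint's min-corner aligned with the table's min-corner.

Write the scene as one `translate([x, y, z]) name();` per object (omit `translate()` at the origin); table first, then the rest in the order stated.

table();
translate([0, 0, 728]) chair();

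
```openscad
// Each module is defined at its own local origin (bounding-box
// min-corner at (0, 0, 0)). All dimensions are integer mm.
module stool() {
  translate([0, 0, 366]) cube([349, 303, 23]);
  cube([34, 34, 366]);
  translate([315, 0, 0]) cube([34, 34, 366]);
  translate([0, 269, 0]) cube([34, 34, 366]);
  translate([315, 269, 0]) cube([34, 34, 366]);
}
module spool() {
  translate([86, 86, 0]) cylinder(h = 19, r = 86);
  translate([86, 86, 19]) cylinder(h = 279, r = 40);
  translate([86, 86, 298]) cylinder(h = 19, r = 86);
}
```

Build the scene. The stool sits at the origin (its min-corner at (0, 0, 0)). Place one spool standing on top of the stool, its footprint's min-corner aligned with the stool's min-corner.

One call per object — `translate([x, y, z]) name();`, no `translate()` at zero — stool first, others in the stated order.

stool();
translate([0, 0, 389]) spool();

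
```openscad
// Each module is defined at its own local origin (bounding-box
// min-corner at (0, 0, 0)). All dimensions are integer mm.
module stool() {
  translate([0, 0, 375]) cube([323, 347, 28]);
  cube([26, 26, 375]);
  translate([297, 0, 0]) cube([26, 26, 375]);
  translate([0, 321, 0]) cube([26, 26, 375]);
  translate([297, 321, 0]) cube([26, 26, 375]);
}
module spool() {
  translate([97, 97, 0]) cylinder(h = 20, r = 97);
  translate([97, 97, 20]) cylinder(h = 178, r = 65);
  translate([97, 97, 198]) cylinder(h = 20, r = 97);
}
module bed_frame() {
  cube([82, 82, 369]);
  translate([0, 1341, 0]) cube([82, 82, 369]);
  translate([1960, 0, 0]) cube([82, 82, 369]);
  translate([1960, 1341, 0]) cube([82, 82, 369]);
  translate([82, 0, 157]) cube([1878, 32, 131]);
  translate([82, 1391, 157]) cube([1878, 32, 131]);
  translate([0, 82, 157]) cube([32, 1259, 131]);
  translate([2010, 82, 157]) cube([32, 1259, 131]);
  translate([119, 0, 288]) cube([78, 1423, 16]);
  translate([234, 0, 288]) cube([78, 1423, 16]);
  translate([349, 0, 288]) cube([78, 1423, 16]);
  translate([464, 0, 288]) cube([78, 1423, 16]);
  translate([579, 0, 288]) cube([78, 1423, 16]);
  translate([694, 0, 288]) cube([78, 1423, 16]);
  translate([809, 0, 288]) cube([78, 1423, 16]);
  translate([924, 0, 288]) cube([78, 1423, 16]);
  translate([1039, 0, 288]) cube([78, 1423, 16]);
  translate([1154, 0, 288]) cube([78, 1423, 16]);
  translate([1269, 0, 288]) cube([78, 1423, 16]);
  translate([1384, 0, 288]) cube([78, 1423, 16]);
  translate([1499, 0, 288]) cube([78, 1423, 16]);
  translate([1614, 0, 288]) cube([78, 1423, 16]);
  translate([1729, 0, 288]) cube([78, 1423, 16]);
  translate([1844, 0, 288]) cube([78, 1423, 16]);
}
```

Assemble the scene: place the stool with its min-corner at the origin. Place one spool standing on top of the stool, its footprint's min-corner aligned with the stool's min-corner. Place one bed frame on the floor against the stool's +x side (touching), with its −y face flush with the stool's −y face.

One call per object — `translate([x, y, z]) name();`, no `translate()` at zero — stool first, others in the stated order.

stool();
translate([0, 0, 403]) spool();
translate([323, 0, 0]) bed_frame();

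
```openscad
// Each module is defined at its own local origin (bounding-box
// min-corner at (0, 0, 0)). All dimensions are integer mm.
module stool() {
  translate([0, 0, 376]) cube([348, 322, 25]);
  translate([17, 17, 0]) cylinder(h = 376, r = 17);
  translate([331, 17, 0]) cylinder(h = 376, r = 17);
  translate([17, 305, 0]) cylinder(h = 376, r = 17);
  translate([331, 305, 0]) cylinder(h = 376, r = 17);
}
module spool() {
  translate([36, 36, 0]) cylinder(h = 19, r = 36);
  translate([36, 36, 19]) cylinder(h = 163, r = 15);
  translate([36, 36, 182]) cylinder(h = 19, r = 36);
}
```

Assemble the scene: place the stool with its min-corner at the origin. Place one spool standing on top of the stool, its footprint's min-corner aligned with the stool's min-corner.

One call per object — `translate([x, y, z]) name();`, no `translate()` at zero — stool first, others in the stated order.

stool();
translate([0, 0, 401]) spool();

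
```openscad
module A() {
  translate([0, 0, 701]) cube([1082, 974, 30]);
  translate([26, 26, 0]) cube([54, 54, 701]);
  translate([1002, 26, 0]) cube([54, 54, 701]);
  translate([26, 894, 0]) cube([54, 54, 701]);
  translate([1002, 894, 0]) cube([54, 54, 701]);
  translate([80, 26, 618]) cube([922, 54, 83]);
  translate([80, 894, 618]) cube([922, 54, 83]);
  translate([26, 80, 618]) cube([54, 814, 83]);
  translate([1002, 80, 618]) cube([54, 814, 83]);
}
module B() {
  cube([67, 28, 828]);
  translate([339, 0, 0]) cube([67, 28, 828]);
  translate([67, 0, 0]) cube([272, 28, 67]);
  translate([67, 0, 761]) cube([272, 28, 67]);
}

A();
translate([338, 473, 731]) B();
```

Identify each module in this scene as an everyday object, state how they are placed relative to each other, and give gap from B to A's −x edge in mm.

A is a table. B is a picture frame. The picture frame is on top of the table, centred. The gap from the picture frame to the table's −x edge is 338 mm.

The picture frame's min-x is at 338; the table's min-x is 0; gap = 338 mm.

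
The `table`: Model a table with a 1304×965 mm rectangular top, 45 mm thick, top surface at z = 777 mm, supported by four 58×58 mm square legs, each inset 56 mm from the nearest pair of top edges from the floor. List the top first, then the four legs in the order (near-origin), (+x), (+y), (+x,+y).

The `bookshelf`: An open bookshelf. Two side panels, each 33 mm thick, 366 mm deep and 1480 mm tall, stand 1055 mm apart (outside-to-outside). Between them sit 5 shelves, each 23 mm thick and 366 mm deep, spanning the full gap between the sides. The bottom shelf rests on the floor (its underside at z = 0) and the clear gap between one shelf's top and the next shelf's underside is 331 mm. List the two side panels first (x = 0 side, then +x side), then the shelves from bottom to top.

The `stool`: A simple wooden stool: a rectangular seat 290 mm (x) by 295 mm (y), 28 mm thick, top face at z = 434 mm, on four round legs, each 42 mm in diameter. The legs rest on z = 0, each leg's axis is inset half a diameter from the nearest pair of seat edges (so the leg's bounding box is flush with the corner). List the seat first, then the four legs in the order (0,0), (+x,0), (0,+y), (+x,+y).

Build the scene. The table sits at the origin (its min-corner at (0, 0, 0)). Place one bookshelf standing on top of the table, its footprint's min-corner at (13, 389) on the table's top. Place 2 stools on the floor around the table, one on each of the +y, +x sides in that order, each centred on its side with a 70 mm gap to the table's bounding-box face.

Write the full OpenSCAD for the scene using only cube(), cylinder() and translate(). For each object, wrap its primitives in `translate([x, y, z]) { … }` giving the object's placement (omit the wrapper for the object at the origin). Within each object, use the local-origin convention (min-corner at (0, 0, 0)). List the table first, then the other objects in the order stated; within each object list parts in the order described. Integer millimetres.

translate([0, 0, 732]) cube([1304, 965, 45]);
translate([56, 56, 0]) cube([58, 58, 732]);
translate([1190, 56, 0]) cube([58, 58, 732]);
translate([56, 851, 0]) cube([58, 58, 732]);
translate([1190, 851, 0]) cube([58, 58, 732]);
translate([13, 389, 777]) {
  cube([33, 366, 1480]);
  translate([1022, 0, 0]) cube([33, 366, 1480]);
  translate([33, 0, 0]) cube([989, 366, 23]);
  translate([33, 0, 354]) cube([989, 366, 23]);
  translate([33, 0, 708]) cube([989, 366, 23]);
  translate([33, 0, 1062]) cube([989, 366, 23]);
  translate([33, 0, 1416]) cube([989, 366, 23]);
}
translate([507, 1035, 0]) {
  translate([0, 0, 406]) cube([290, 295, 28]);
  translate([21, 21, 0]) cylinder(h = 406, r = 21);
  translate([269, 21, 0]) cylinder(h = 406, r = 21);
  translate([21, 274, 0]) cylinder(h = 406, r = 21);
  translate([269, 274, 0]) cylinder(h = 406, r = 21);
}
translate([1374, 335, 0]) {
  translate([0, 0, 406]) cube([290, 295, 28]);
  translate([21, 21, 0]) cylinder(h = 406, r = 21);
  translate([269, 21, 0]) cylinder(h = 406, r = 21);
  translate([21, 274, 0]) cylinder(h = 406, r = 21);
  translate([269, 274, 0]) cylinder(h = 406, r = 21);
}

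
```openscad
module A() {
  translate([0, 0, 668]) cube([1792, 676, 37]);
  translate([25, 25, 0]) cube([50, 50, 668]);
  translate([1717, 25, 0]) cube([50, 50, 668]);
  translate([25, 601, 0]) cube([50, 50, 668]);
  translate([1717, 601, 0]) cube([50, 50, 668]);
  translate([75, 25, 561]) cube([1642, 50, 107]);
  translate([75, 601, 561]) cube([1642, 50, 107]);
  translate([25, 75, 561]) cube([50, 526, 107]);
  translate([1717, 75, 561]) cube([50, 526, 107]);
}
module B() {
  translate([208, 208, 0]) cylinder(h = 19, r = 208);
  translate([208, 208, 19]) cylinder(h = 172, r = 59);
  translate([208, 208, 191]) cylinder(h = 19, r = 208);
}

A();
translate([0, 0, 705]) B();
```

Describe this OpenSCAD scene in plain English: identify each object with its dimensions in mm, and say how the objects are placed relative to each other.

A is a rectangular dining table. The top is 1792×676×37 mm with its upper surface at z = 705 mm. It stands on four 50×50 mm square legs, each inset 25 mm from the nearest pair of top edges, running from the floor to the underside of the top. Four apron rails, 50 mm thick and 107 mm tall, run between adjacent legs with their top edges flush with the underside of the top and their outer faces flush with the legs' outer faces.

B is a spool: two coaxial disc flanges of radius 208 mm and thickness 19 mm, joined by a core cylinder of radius 59 mm and height 172 mm. The lower flange rests on z = 0 and the three cylinders share a vertical axis.

The spool is on top of the table.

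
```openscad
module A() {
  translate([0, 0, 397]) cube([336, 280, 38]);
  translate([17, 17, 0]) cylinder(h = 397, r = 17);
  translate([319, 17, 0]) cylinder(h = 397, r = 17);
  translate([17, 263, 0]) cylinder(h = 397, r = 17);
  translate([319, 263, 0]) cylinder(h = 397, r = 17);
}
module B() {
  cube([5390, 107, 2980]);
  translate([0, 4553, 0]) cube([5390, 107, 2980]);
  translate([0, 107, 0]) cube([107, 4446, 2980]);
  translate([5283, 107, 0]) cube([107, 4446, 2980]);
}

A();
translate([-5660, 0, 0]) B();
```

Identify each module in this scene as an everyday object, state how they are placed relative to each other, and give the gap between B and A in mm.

The house frame's nearest face is 270 mm from the stool's −x face.

A is a stool. B is a house frame. The house frame is on the floor beside the stool on its −x side. The gap between the house frame and the stool is 270 mm.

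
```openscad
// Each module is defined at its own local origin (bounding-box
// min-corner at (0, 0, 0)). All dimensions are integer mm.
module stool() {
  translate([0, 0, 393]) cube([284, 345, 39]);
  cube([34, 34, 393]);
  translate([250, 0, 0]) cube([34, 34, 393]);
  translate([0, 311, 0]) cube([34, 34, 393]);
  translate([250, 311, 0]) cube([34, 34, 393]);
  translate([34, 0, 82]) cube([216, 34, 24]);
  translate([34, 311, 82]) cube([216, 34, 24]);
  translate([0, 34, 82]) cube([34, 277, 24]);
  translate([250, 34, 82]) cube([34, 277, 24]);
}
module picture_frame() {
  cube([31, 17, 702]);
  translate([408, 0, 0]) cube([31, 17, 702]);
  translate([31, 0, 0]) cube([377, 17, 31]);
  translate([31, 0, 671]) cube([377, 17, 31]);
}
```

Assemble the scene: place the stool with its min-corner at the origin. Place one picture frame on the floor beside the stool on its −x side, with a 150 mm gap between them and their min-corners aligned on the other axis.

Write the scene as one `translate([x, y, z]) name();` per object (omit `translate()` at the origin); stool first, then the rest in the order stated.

stool();
translate([-589, 0, 0]) picture_frame();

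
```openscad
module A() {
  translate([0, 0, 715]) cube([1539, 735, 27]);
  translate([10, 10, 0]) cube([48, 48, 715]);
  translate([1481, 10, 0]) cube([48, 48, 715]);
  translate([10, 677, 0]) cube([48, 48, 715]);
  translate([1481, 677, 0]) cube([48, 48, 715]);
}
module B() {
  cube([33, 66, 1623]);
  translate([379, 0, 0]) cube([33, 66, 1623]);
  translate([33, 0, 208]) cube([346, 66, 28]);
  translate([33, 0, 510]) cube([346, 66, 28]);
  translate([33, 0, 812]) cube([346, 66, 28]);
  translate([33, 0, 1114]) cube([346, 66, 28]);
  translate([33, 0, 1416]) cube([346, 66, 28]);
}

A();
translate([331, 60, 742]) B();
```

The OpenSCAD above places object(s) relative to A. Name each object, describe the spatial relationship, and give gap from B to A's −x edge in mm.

A is a table. B is a ladder. The ladder is on top of the table. The gap from the ladder to the table's −x edge is 331 mm.

The ladder's min-x is at 331; the table's min-x is 0; gap = 331 mm.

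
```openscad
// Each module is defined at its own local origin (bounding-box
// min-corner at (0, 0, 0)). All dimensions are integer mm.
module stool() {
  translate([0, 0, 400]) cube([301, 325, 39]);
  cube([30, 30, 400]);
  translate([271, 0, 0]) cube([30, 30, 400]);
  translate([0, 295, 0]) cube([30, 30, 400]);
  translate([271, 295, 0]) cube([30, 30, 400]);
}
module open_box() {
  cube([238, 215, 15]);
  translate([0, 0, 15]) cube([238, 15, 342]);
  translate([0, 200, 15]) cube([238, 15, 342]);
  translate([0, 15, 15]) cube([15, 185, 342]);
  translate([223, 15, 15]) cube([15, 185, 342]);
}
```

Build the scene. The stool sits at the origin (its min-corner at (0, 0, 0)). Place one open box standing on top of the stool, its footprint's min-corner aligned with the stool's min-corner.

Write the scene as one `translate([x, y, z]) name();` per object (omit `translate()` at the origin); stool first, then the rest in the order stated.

stool();
translate([0, 0, 439]) open_box();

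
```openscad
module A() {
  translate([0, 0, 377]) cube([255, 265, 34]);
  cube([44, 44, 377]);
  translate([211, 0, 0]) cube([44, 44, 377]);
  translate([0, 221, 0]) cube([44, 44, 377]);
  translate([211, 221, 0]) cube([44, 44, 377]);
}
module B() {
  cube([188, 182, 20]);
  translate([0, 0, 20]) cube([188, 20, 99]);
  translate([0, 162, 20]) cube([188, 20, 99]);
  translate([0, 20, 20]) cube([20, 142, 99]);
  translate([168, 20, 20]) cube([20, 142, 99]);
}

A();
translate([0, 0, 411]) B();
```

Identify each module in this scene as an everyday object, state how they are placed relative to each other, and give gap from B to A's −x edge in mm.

The open box's min-x is at 0; the stool's min-x is 0; gap = 0 mm.

A is a stool. B is an open box. The open box is on top of the stool. The gap from the open box to the stool's −x edge is 0 mm.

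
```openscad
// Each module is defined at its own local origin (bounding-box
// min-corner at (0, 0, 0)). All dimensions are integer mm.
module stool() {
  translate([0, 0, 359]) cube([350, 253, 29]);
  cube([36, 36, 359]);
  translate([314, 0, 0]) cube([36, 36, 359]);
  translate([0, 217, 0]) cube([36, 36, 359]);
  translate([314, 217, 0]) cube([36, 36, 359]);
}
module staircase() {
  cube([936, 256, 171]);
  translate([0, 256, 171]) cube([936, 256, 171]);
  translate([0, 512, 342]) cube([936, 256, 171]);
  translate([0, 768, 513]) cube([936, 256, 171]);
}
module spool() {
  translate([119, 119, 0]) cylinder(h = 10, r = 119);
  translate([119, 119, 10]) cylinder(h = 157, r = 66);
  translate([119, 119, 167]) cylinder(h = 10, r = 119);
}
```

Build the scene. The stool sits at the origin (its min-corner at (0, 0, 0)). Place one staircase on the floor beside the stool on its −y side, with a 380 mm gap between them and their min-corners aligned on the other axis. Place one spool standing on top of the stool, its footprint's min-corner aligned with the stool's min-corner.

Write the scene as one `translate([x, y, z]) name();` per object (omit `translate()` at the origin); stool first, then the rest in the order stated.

stool();
translate([0, -1404, 0]) staircase();
translate([0, 0, 388]) spool();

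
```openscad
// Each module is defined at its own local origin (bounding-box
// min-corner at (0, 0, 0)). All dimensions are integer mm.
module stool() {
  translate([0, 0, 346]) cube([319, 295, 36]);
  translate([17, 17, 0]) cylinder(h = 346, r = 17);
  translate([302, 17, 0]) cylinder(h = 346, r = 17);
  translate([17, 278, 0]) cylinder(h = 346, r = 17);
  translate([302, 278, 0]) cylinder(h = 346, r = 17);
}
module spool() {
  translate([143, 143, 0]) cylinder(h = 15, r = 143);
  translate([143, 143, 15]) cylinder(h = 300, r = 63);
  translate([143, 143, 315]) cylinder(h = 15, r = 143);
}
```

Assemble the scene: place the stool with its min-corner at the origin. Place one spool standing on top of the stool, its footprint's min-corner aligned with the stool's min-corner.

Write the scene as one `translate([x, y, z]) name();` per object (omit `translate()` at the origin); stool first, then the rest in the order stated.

stool();
translate([0, 0, 382]) spool();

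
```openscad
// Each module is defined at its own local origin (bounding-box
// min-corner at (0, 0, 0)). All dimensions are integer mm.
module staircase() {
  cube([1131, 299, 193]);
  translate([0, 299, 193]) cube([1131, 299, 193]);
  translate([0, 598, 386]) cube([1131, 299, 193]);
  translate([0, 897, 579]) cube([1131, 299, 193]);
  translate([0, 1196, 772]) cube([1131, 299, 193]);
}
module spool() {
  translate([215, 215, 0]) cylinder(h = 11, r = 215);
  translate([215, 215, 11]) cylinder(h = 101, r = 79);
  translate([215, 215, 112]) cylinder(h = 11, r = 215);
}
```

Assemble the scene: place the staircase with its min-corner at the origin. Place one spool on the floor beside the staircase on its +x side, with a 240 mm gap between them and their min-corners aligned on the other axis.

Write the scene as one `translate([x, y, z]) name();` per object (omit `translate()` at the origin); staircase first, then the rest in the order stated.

staircase();
translate([1371, 0, 0]) spool();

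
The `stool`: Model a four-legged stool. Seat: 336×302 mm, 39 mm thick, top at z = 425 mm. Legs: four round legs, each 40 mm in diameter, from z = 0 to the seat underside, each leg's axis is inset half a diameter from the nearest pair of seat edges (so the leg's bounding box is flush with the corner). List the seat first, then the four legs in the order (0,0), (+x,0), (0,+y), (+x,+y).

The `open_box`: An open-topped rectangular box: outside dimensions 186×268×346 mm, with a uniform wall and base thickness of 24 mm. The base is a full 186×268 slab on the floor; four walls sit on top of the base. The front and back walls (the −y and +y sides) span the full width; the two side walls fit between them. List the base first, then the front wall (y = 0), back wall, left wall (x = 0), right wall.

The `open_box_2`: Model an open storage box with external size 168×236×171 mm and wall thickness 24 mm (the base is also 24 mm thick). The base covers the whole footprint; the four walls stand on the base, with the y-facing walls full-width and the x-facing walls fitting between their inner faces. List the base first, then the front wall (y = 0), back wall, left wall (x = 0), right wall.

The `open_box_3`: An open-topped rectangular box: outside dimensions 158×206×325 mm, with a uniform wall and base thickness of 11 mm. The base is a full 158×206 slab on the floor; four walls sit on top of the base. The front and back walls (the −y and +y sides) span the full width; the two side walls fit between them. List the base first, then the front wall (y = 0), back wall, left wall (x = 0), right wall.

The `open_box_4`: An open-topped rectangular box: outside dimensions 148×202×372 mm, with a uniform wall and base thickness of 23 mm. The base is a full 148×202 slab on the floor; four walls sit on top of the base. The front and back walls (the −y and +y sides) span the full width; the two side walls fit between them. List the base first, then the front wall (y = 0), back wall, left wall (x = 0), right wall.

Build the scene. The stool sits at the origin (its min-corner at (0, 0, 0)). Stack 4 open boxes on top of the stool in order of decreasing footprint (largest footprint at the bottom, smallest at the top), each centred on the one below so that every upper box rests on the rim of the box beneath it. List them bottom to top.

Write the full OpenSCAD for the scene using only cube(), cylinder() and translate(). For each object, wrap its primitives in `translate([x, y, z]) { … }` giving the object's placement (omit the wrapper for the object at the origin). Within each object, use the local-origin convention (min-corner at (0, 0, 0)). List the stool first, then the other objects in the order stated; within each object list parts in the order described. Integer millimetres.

translate([0, 0, 386]) cube([336, 302, 39]);
translate([20, 20, 0]) cylinder(h = 386, r = 20);
translate([316, 20, 0]) cylinder(h = 386, r = 20);
translate([20, 282, 0]) cylinder(h = 386, r = 20);
translate([316, 282, 0]) cylinder(h = 386, r = 20);
translate([75, 17, 425]) {
  cube([186, 268, 24]);
  translate([0, 0, 24]) cube([186, 24, 322]);
  translate([0, 244, 24]) cube([186, 24, 322]);
  translate([0, 24, 24]) cube([24, 220, 322]);
  translate([162, 24, 24]) cube([24, 220, 322]);
}
translate([84, 33, 771]) {
  cube([168, 236, 24]);
  translate([0, 0, 24]) cube([168, 24, 147]);
  translate([0, 212, 24]) cube([168, 24, 147]);
  translate([0, 24, 24]) cube([24, 188, 147]);
  translate([144, 24, 24]) cube([24, 188, 147]);
}
translate([89, 48, 942]) {
  cube([158, 206, 11]);
  translate([0, 0, 11]) cube([158, 11, 314]);
  translate([0, 195, 11]) cube([158, 11, 314]);
  translate([0, 11, 11]) cube([11, 184, 314]);
  translate([147, 11, 11]) cube([11, 184, 314]);
}
translate([94, 50, 1267]) {
  cube([148, 202, 23]);
  translate([0, 0, 23]) cube([148, 23, 349]);
  translate([0, 179, 23]) cube([148, 23, 349]);
  translate([0, 23, 23]) cube([23, 156, 349]);
  translate([125, 23, 23]) cube([23, 156, 349]);
}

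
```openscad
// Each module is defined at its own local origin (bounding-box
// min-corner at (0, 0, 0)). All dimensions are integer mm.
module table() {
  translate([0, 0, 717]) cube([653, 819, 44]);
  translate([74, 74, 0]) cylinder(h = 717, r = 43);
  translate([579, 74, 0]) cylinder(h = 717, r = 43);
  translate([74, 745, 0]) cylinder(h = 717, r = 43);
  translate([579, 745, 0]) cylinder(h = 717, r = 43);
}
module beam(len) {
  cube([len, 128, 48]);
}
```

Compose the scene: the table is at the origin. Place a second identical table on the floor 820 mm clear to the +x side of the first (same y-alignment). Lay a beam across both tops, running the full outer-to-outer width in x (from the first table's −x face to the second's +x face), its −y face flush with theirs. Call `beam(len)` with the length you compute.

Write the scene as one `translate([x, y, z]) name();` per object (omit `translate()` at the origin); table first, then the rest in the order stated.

table();
translate([1473, 0, 0]) table();
translate([0, 0, 761]) beam(2126);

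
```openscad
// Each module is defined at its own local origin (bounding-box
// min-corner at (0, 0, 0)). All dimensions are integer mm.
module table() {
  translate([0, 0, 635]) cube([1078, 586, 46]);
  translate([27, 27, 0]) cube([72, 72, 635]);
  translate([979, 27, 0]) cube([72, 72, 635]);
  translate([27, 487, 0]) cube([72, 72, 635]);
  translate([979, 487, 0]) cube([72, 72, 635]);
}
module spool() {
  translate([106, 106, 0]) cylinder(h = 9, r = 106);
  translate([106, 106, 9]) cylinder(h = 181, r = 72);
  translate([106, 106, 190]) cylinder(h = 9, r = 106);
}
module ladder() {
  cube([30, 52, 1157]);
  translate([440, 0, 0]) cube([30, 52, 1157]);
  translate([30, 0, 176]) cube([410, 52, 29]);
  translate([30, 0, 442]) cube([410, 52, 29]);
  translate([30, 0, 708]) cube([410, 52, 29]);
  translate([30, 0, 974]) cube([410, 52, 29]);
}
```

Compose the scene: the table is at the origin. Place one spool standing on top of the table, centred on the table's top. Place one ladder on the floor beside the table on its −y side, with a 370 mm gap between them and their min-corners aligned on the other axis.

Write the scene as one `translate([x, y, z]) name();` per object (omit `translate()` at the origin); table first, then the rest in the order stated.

table();
translate([433, 187, 681]) spool();
translate([0, -422, 0]) ladder();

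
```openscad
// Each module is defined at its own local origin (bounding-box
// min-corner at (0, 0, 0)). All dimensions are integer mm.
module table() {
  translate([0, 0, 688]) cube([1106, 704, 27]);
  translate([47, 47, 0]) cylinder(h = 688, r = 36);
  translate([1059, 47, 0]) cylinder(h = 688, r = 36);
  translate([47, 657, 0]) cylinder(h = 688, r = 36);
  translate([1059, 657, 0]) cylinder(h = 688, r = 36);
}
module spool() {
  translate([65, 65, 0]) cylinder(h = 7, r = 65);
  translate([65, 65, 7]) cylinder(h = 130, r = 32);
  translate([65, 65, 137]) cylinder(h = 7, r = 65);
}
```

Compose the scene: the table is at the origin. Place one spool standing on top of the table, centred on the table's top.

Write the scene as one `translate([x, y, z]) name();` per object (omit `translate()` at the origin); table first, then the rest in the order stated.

table();
translate([488, 287, 715]) spool();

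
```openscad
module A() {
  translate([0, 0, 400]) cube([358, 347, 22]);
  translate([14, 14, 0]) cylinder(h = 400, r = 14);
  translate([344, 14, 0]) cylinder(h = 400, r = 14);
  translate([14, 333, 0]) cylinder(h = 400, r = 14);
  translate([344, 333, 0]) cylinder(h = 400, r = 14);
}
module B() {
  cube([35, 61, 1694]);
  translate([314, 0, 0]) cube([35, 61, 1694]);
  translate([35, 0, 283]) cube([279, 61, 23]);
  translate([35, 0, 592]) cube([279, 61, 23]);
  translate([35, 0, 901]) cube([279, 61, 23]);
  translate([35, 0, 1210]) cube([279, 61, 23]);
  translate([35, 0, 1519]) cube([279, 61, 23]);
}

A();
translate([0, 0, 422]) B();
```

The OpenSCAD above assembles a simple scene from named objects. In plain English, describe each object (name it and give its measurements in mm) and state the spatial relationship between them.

A is a four-legged stool. The seat is a 358×347×22 mm slab whose top surface is at z = 422 mm; four round legs, each 28 mm in diameter, run from the floor (z = 0) to the underside of the seat, each leg's axis is inset half a diameter from the nearest pair of seat edges (so the leg's bounding box is flush with the corner).

B is a wooden ladder with two side rails of 35×61 mm section and 1694 mm height, set 349 mm apart overall. Between them run 5 rectangular rungs (61 mm deep, 23 mm thick), front faces flush with the rails' −y face. The bottom of the first rung is 283 mm above the floor and each subsequent rung is 309 mm higher than the one below.

The ladder is on top of the stool.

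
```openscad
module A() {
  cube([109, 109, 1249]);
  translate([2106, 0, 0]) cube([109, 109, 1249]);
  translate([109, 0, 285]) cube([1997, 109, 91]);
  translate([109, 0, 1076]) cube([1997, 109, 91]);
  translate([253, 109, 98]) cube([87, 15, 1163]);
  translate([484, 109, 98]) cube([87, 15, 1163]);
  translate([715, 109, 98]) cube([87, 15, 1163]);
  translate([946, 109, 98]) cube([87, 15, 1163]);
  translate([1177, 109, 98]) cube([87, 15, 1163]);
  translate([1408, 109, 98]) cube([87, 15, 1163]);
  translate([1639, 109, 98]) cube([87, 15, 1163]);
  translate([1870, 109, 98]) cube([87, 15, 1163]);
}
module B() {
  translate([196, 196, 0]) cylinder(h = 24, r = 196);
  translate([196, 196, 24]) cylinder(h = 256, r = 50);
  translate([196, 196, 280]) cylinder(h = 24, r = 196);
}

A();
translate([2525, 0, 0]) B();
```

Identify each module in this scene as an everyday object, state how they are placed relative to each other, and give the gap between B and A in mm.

The spool's nearest face is 310 mm from the fence section's +x face.

A is a fence section. B is a spool. The spool is on the floor beside the fence section on its +x side. The gap between the spool and the fence section is 310 mm.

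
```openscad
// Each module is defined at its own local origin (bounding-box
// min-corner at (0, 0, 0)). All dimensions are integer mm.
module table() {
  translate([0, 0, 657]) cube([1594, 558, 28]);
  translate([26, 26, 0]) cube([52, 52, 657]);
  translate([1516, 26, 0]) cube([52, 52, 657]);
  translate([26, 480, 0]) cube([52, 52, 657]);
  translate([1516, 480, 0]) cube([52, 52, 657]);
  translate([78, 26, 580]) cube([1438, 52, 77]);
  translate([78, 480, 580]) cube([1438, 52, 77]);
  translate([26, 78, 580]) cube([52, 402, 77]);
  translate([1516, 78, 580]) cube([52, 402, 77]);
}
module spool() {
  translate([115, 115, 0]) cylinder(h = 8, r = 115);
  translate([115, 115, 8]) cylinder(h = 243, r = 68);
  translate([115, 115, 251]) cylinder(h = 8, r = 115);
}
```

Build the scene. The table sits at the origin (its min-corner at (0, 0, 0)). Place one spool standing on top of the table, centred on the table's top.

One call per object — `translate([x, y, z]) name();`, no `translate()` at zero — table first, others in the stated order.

table();
translate([682, 164, 685]) spool();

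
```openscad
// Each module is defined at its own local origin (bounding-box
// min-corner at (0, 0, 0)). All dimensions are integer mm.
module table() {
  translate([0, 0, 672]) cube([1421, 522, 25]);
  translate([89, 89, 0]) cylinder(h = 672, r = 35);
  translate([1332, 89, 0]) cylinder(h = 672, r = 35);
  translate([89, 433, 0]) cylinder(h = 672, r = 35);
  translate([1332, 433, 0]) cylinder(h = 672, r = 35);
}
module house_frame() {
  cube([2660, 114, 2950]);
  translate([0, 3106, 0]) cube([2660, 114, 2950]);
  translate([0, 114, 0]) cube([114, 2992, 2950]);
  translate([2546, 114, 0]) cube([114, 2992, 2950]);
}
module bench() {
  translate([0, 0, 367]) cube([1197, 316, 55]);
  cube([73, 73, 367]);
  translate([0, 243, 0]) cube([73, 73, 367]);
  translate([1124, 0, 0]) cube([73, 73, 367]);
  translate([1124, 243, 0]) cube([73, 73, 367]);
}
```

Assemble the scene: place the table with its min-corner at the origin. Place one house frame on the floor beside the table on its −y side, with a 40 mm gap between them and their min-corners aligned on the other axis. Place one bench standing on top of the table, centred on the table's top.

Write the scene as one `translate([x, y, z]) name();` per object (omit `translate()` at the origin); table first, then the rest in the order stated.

table();
translate([0, -3260, 0]) house_frame();
translate([112, 103, 697]) bench();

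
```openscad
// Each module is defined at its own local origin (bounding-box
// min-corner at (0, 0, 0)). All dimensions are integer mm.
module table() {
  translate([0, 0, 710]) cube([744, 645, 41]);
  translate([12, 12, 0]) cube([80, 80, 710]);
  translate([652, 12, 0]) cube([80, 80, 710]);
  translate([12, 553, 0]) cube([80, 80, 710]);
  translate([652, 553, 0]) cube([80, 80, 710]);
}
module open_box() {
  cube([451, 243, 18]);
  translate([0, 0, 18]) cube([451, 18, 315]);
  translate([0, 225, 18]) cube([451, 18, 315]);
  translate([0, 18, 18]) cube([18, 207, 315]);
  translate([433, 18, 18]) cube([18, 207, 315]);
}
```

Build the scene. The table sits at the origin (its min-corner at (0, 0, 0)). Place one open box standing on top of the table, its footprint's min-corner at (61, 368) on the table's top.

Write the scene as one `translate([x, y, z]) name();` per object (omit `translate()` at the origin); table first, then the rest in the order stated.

table();
translate([61, 368, 751]) open_box();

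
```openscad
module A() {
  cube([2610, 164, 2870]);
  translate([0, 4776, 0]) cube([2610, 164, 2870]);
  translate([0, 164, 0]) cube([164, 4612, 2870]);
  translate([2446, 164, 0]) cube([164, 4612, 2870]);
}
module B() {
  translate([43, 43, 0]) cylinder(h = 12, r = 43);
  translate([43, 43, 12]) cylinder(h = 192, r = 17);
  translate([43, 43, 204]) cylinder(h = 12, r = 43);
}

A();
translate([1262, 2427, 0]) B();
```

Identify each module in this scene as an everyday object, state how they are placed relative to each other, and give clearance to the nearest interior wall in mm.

Clearances: x = 1098, y = 2263; minimum 1098 mm.

A is a house frame. B is a spool. The spool sits inside the house frame, centred. The clearance to the nearest interior wall is 1098 mm.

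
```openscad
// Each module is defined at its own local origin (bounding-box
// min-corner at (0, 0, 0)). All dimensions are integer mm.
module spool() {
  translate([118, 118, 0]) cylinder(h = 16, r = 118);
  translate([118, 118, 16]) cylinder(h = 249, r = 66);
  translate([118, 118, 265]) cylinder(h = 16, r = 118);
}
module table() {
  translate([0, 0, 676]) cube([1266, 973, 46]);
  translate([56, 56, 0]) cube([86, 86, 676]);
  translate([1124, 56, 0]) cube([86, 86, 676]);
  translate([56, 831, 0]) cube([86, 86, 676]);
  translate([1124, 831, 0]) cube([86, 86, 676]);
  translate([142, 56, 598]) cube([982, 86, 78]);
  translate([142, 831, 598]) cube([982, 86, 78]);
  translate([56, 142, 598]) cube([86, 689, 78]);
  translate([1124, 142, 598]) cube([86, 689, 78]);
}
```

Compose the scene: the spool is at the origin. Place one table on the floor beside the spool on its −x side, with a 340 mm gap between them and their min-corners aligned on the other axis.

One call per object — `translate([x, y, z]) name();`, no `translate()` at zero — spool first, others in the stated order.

spool();
translate([-1606, 0, 0]) table();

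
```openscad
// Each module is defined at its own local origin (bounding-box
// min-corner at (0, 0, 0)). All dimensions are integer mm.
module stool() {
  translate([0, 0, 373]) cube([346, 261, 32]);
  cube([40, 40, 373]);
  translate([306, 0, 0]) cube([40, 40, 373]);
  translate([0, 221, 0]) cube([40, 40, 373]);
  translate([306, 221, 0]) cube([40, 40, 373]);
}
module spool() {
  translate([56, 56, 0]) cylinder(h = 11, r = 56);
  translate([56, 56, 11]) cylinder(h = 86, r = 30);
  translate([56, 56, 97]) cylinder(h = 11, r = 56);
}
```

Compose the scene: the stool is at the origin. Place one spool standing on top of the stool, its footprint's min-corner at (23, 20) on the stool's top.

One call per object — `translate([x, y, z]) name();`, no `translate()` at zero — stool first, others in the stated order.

stool();
translate([23, 20, 405]) spool();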